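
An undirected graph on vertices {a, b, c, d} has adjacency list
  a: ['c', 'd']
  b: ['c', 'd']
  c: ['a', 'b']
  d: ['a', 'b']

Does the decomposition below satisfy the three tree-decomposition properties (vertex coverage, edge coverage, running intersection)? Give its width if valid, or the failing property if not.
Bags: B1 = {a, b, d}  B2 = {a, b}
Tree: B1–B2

No — vertex c appears in no bag.

A tree decomposition must satisfy three properties: every vertex lies in some bag; for every edge, both endpoints lie together in some bag; and for every vertex, the bags containing it form a connected subtree. Here vertex c appears in no bag, so the decomposition is invalid.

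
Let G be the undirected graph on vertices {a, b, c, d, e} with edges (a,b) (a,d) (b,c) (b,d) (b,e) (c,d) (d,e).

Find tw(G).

2

A width-2 tree decomposition is:
Bags: B1 = {b, c, d}  B2 = {b, d, e}  B3 = {a, b, d}
Tree: B1–B2, B2–B3
The largest bag has 3 vertices, giving width 2; this decomposition certifies tw(G) ≤ 2. Conversely, {b, d, e} is a clique of size 3, and the vertices of any clique must share a bag in every tree decomposition; so some bag has ≥ 3 vertices and tw(G) ≥ 2. The upper and lower bounds meet at 2, so that is the treewidth.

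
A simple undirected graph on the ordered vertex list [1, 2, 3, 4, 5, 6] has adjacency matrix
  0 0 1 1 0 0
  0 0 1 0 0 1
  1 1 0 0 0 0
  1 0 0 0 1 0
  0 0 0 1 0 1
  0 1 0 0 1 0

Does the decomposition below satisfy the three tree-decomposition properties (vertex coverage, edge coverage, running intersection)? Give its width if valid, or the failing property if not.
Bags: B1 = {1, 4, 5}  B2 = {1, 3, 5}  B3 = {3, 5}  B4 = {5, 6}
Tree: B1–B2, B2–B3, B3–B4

No — vertex 2 appears in no bag.

A tree decomposition must satisfy three properties: every vertex lies in some bag; for every edge, both endpoints lie together in some bag; and for every vertex, the bags containing it form a connected subtree. Here vertex 2 appears in no bag, so the decomposition is invalid.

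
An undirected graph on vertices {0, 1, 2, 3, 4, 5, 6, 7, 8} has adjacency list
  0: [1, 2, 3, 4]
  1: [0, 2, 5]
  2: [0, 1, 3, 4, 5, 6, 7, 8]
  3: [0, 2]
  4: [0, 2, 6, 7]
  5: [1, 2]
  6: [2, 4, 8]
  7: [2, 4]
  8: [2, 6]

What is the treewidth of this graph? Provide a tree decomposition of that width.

Treewidth 2.
One optimal decomposition is:
Bags: B1 = {0, 1, 2}  B2 = {0, 2, 3}  B3 = {0, 2, 4}  B4 = {2, 4, 6}  B5 = {2, 4, 7}  B6 = {1, 2, 5}  B7 = {2, 6, 8}
Tree: B1–B2, B1–B3, B3–B4, B4–B5, B1–B6, B4–B7

Every bag has size at most 3, so the width is 3 − 1 = 2 and tw(G) ≤ 2. For the lower bound, the 3 vertices {0, 1, 2} are pairwise adjacent, and any tree decomposition puts a clique entirely inside one bag — forcing width ≥ 2. Hence tw(G) = 2 exactly.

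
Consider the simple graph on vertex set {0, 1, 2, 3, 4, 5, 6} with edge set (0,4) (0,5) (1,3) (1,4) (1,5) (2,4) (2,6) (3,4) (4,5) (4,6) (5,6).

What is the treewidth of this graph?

A width-2 tree decomposition is:
Bags: B1 = {1, 4, 5}  B2 = {4, 5, 6}  B3 = {0, 4, 5}  B4 = {1, 3, 4}  B5 = {2, 4, 6}
Tree: B1–B2, B1–B3, B1–B4, B2–B5
Every bag has size at most 3, so the width is 3 − 1 = 2 and tw(G) ≤ 2. Conversely, {2, 4, 6} is a clique of size 3, and the vertices of any clique must share a bag in every tree decomposition; so some bag has ≥ 3 vertices and tw(G) ≥ 2. Combining the bounds, tw(G) = 2.

2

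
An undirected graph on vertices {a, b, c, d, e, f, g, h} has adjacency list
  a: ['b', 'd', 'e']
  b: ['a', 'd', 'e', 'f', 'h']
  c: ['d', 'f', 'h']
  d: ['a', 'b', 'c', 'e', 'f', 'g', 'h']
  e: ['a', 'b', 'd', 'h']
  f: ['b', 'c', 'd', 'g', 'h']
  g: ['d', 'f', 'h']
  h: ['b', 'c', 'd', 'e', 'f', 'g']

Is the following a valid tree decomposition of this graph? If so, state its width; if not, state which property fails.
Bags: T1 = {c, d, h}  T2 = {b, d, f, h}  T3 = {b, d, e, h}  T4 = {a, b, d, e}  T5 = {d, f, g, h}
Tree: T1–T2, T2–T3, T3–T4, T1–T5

A tree decomposition must satisfy three properties: every vertex lies in some bag; for every edge, both endpoints lie together in some bag; and for every vertex, the bags containing it form a connected subtree. Here edge (f,c) lies in no bag, so the decomposition is invalid.

No — edge (f,c) lies in no bag.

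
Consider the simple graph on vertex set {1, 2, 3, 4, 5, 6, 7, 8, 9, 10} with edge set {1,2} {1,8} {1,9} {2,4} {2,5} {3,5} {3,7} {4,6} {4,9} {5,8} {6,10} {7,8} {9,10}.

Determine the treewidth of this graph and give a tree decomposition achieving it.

Each bag holds 3 vertices, so the decomposition has width 2, which upper-bounds the treewidth. Since 6–10–9–4–6 is a cycle in G, G is not acyclic. Forests are exactly the graphs of treewidth ≤ 1, so tw(G) ≥ 2. The upper and lower bounds meet at 2, so that is the treewidth.

Treewidth 2.
Bags: B1 = {4, 6, 10}  B2 = {4, 9, 10}  B3 = {2, 4, 9}  B4 = {1, 2, 9}  B5 = {1, 2, 5}  B6 = {1, 5, 8}  B7 = {3, 5, 8}  B8 = {3, 7, 8}
Tree: B1–B2, B2–B3, B3–B4, B4–B5, B5–B6, B6–B7, B7–B8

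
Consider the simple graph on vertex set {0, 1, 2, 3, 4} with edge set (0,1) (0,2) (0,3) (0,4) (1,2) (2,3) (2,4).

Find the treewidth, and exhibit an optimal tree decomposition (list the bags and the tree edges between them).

Treewidth 2.
Bags: B1 = {0, 2, 3}  B2 = {0, 2, 4}  B3 = {0, 1, 2}
Tree: B1–B2, B2–B3

The largest bag has 3 vertices, giving width 2; this decomposition certifies tw(G) ≤ 2. On the other hand G contains the 3-clique {0, 1, 2}. A clique must lie in a single bag of any decomposition, so no decomposition can have width below 2. Hence tw(G) = 2 exactly.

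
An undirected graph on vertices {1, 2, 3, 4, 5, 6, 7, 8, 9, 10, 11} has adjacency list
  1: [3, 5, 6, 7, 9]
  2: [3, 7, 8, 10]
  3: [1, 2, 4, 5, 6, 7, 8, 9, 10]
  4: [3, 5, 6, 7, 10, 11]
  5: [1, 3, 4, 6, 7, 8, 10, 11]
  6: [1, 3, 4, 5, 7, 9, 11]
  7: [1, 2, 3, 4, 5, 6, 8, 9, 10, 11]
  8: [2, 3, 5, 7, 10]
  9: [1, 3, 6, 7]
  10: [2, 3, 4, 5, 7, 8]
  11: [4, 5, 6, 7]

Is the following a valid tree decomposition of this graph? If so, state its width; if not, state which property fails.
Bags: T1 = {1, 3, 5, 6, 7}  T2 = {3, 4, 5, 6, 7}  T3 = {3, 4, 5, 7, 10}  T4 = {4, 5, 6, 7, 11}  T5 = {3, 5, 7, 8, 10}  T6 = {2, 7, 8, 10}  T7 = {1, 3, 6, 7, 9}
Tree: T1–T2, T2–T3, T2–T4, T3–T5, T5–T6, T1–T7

A tree decomposition must satisfy three properties: every vertex lies in some bag; for every edge, both endpoints lie together in some bag; and for every vertex, the bags containing it form a connected subtree. Here edge (3,2) lies in no bag, so the decomposition is invalid.

No — edge (3,2) lies in no bag.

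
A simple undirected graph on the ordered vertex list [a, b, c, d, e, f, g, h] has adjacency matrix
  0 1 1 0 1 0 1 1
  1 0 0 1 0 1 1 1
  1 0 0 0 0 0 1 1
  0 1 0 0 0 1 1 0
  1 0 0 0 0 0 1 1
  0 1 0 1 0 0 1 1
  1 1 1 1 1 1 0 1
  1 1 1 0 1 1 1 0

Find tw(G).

A width-3 tree decomposition is:
Bags: B1 = {b, f, g, h}  B2 = {b, d, f, g}  B3 = {a, b, g, h}  B4 = {a, c, g, h}  B5 = {a, e, g, h}
Tree: B1–B2, B1–B3, B3–B4, B3–B5
Every bag has size at most 4, so the width is 4 − 1 = 3 and tw(G) ≤ 3. On the other hand G contains the 4-clique {b, d, f, g}. A clique must lie in a single bag of any decomposition, so no decomposition can have width below 3. The upper and lower bounds meet at 3, so that is the treewidth.

3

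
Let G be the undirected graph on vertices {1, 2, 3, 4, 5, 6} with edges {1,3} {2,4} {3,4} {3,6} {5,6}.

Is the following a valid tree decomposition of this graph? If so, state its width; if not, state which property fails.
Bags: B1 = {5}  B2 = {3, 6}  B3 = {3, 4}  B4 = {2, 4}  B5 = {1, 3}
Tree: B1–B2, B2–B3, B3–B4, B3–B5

No — edge (6,5) lies in no bag.

A tree decomposition must satisfy three properties: every vertex lies in some bag; for every edge, both endpoints lie together in some bag; and for every vertex, the bags containing it form a connected subtree. Here edge (6,5) lies in no bag, so the decomposition is invalid.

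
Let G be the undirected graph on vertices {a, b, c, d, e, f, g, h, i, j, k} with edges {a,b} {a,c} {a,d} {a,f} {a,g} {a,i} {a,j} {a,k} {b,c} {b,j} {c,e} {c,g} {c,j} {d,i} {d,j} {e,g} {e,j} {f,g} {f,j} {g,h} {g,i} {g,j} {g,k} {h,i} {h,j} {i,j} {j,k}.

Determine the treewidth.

3

A width-3 tree decomposition is:
Bags: B1 = {a, g, i, j}  B2 = {a, c, g, j}  B3 = {a, f, g, j}  B4 = {a, g, j, k}  B5 = {a, d, i, j}  B6 = {g, h, i, j}  B7 = {c, e, g, j}  B8 = {a, b, c, j}
Tree: B1–B2, B1–B3, B1–B4, B1–B5, B1–B6, B2–B7, B2–B8
Every bag has size at most 4, so the width is 4 − 1 = 3 and tw(G) ≤ 3. On the other hand G contains the 4-clique {a, d, i, j}. A clique must lie in a single bag of any decomposition, so no decomposition can have width below 3. Therefore the treewidth is 3.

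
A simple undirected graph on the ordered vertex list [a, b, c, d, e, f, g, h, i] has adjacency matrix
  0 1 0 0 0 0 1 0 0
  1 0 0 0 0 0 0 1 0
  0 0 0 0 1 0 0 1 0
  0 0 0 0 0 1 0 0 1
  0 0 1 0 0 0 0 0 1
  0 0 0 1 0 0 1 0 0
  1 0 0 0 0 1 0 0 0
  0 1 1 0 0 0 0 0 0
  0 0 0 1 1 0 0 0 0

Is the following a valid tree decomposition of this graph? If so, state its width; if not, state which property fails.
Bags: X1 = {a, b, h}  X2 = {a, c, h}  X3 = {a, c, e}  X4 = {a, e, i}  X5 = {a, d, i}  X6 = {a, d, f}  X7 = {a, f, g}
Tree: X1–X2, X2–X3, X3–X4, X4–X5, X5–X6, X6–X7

Checking the three conditions: (i) the bags cover all of {a, b, c, d, e, f, g, h, i}; (ii) for each edge, some bag contains both endpoints; (iii) the bags containing any fixed vertex form a subtree. All hold, so the decomposition is valid with width 3 − 1 = 2.

Yes; width 2.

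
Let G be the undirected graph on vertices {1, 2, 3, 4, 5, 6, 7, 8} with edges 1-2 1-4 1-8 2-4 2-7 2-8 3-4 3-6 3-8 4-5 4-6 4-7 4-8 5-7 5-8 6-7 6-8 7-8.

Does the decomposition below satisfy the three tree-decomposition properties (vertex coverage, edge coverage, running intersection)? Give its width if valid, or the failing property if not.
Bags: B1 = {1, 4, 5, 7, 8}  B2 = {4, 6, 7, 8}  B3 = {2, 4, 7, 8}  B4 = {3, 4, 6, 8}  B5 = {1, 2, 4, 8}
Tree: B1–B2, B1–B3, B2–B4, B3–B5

No — bags containing vertex 1 are not connected in the tree.

A tree decomposition must satisfy three properties: every vertex lies in some bag; for every edge, both endpoints lie together in some bag; and for every vertex, the bags containing it form a connected subtree. Here bags containing vertex 1 are not connected in the tree, so the decomposition is invalid.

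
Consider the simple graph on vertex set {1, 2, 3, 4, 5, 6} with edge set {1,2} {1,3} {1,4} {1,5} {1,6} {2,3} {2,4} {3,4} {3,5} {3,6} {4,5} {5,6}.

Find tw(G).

3

A width-3 tree decomposition is:
Bags: B1 = {1, 2, 3, 4}  B2 = {1, 3, 4, 5}  B3 = {1, 3, 5, 6}
Tree: B1–B2, B2–B3
Each bag holds 4 vertices, so the decomposition has width 3, which upper-bounds the treewidth. On the other hand G contains the 4-clique {1, 2, 3, 4}. A clique must lie in a single bag of any decomposition, so no decomposition can have width below 3. Therefore the treewidth is 3.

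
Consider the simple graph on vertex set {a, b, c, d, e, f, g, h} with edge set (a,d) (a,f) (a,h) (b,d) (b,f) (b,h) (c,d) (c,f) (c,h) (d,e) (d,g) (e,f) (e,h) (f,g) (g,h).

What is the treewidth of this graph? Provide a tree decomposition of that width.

Treewidth 3.
Bags: B1 = {d, f, g, h}  B2 = {b, d, f, h}  B3 = {d, e, f, h}  B4 = {a, d, f, h}  B5 = {c, d, f, h}
Tree: B1–B2, B2–B3, B3–B4, B4–B5

The largest bag has 4 vertices, giving width 3; this decomposition certifies tw(G) ≤ 3. For the lower bound: the 4 vertex sets {g,h}, {b,f}, {d}, {e} are disjoint, each induces a connected subgraph, and every pair is joined by at least one edge of G. Contracting each set to a single vertex therefore yields K_{4} as a minor, and since treewidth is minor-monotone, tw(G) ≥ tw(K_{4}) = 3. The upper and lower bounds meet at 3, so that is the treewidth.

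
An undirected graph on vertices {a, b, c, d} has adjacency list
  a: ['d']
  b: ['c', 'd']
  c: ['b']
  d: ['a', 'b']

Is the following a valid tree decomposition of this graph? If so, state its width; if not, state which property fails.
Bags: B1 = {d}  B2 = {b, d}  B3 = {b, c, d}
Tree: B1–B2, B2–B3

A tree decomposition must satisfy three properties: every vertex lies in some bag; for every edge, both endpoints lie together in some bag; and for every vertex, the bags containing it form a connected subtree. Here vertex a appears in no bag, so the decomposition is invalid.

No — vertex a appears in no bag.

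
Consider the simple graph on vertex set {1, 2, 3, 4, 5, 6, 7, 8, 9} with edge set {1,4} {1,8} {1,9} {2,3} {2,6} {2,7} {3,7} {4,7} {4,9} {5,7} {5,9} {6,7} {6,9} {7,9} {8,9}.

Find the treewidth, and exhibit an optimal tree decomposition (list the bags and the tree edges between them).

Treewidth 2.
Bags: B1 = {2, 6, 7}  B2 = {6, 7, 9}  B3 = {4, 7, 9}  B4 = {1, 4, 9}  B5 = {1, 8, 9}  B6 = {5, 7, 9}  B7 = {2, 3, 7}
Tree: B1–B2, B2–B3, B3–B4, B4–B5, B3–B6, B1–B7

Every bag has size at most 3, so the width is 3 − 1 = 2 and tw(G) ≤ 2. Conversely, {1, 8, 9} is a clique of size 3, and the vertices of any clique must share a bag in every tree decomposition; so some bag has ≥ 3 vertices and tw(G) ≥ 2. Hence tw(G) = 2 exactly.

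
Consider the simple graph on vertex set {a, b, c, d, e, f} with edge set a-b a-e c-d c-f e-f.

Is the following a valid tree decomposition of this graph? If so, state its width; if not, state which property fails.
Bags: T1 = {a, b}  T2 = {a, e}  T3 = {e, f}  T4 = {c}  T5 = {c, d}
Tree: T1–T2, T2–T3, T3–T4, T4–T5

A tree decomposition must satisfy three properties: every vertex lies in some bag; for every edge, both endpoints lie together in some bag; and for every vertex, the bags containing it form a connected subtree. Here edge (f,c) lies in no bag, so the decomposition is invalid.

No — edge (f,c) lies in no bag.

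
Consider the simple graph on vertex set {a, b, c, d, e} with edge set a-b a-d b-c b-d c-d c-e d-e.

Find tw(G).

A width-2 tree decomposition is:
Bags: B1 = {a, b, d}  B2 = {b, c, d}  B3 = {c, d, e}
Tree: B1–B2, B2–B3
Each bag holds 3 vertices, so the decomposition has width 2, which upper-bounds the treewidth. On the other hand G contains the 3-clique {c, d, e}. A clique must lie in a single bag of any decomposition, so no decomposition can have width below 2. Hence tw(G) = 2 exactly.

2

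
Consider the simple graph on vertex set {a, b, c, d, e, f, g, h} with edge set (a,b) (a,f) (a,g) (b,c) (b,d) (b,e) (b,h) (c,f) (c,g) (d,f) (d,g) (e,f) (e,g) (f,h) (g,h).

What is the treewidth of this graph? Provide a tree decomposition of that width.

The largest bag has 4 vertices, giving width 3; this decomposition certifies tw(G) ≤ 3. For the lower bound: the 4 vertex sets {b,h}, {a,g}, {f}, {d} are disjoint, each induces a connected subgraph, and every pair is joined by at least one edge of G. Contracting each set to a single vertex therefore yields K_{4} as a minor, and since treewidth is minor-monotone, tw(G) ≥ tw(K_{4}) = 3. Therefore the treewidth is 3.

Treewidth 3.
Bags: B1 = {b, f, g, h}  B2 = {a, b, f, g}  B3 = {b, d, f, g}  B4 = {b, c, f, g}  B5 = {b, e, f, g}
Tree: B1–B2, B2–B3, B3–B4, B4–B5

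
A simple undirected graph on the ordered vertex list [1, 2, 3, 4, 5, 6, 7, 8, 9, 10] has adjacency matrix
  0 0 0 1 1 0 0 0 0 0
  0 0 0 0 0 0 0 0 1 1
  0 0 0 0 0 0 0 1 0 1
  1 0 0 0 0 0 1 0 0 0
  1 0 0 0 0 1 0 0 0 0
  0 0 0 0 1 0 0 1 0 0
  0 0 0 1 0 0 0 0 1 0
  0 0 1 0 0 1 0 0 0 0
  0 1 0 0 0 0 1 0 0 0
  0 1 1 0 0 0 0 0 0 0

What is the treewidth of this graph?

A width-2 tree decomposition is:
Bags: B1 = {1, 5, 6}  B2 = {1, 4, 6}  B3 = {4, 6, 7}  B4 = {6, 7, 9}  B5 = {2, 6, 9}  B6 = {2, 6, 10}  B7 = {3, 6, 10}  B8 = {3, 6, 8}
Tree: B1–B2, B2–B3, B3–B4, B4–B5, B5–B6, B6–B7, B7–B8
The largest bag has 3 vertices, giving width 2; this decomposition certifies tw(G) ≤ 2. The edges 6–5–1–4–7–9–2–10–3–8–6 form a cycle, so G is not a tree and its treewidth is at least 2. Hence tw(G) = 2 exactly.

2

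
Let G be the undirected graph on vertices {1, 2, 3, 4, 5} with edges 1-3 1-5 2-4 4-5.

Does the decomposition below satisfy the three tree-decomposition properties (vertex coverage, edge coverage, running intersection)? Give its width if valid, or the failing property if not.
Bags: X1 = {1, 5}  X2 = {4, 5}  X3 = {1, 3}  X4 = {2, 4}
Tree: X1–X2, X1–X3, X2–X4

Yes; width 1.

Every vertex of G appears in some bag (union = {1, 2, 3, 4, 5}); every edge is covered by a bag; and for each vertex v the set of bags containing v is connected in the bag tree. The decomposition is therefore valid. The largest bag has 2 vertices, so the width is 1.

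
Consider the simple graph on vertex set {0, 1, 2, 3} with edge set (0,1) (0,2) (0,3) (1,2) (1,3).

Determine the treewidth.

A width-2 tree decomposition is:
Bags: B1 = {0, 1, 2}  B2 = {0, 1, 3}
Tree: B1–B2
Every bag has size at most 3, so the width is 3 − 1 = 2 and tw(G) ≤ 2. On the other hand G contains the 3-clique {0, 1, 2}. A clique must lie in a single bag of any decomposition, so no decomposition can have width below 2. The upper and lower bounds meet at 2, so that is the treewidth.

2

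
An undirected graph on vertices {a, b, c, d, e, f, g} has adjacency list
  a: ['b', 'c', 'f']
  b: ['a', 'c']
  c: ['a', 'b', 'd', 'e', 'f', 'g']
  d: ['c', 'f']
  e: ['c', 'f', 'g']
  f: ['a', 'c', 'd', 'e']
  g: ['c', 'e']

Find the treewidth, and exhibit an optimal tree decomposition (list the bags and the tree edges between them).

Treewidth 2.
One optimal decomposition is:
Bags: B1 = {c, e, f}  B2 = {a, c, f}  B3 = {c, d, f}  B4 = {a, b, c}  B5 = {c, e, g}
Tree: B1–B2, B2–B3, B2–B4, B1–B5

The largest bag has 3 vertices, giving width 2; this decomposition certifies tw(G) ≤ 2. Conversely, {c, e, g} is a clique of size 3, and the vertices of any clique must share a bag in every tree decomposition; so some bag has ≥ 3 vertices and tw(G) ≥ 2. The upper and lower bounds meet at 2, so that is the treewidth.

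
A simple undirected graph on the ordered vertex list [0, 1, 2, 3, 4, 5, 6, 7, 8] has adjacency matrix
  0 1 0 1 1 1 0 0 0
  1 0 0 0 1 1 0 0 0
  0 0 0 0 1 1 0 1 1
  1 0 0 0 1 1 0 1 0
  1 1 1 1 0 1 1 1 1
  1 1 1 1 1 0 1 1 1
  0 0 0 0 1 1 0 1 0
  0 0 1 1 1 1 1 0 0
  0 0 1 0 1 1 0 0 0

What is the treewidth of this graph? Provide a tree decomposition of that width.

Treewidth 3.
One optimal decomposition is:
Bags: B1 = {0, 3, 4, 5}  B2 = {3, 4, 5, 7}  B3 = {2, 4, 5, 7}  B4 = {2, 4, 5, 8}  B5 = {4, 5, 6, 7}  B6 = {0, 1, 4, 5}
Tree: B1–B2, B2–B3, B3–B4, B2–B5, B1–B6

Every bag has size at most 4, so the width is 4 − 1 = 3 and tw(G) ≤ 3. On the other hand G contains the 4-clique {0, 1, 4, 5}. A clique must lie in a single bag of any decomposition, so no decomposition can have width below 3. Therefore the treewidth is 3.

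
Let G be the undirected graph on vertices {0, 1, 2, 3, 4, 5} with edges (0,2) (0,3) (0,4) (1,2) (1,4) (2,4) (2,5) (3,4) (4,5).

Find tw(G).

A width-2 tree decomposition is:
Bags: B1 = {0, 3, 4}  B2 = {0, 2, 4}  B3 = {2, 4, 5}  B4 = {1, 2, 4}
Tree: B1–B2, B2–B3, B3–B4
Each bag holds 3 vertices, so the decomposition has width 2, which upper-bounds the treewidth. On the other hand G contains the 3-clique {0, 2, 4}. A clique must lie in a single bag of any decomposition, so no decomposition can have width below 2. Hence tw(G) = 2 exactly.

2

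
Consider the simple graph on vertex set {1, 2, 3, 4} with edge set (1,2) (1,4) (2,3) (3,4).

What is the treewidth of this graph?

A width-2 tree decomposition is:
Bags: B1 = {1, 2, 3}  B2 = {1, 3, 4}
Tree: B1–B2
The largest bag has 3 vertices, giving width 2; this decomposition certifies tw(G) ≤ 2. The edges 3–2–1–4–3 form a cycle, so G is not a tree and its treewidth is at least 2. Combining the bounds, tw(G) = 2.

2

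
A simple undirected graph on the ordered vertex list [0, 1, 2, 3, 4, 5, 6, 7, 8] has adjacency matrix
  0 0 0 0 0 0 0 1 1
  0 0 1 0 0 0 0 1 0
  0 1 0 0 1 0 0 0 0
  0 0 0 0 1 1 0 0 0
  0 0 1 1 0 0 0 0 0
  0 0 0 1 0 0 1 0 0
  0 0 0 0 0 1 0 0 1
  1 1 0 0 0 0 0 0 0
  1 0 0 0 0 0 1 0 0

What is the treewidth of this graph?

A width-2 tree decomposition is:
Bags: B1 = {1, 2, 4}  B2 = {1, 3, 4}  B3 = {1, 3, 5}  B4 = {1, 5, 6}  B5 = {1, 6, 8}  B6 = {0, 1, 8}  B7 = {0, 1, 7}
Tree: B1–B2, B2–B3, B3–B4, B4–B5, B5–B6, B6–B7
Every bag has size at most 3, so the width is 3 − 1 = 2 and tw(G) ≤ 2. For the lower bound, G contains the cycle 1–2–4–3–5–6–8–0–7–1, so G is not a forest; only forests have treewidth ≤ 1, hence tw(G) ≥ 2. The upper and lower bounds meet at 2, so that is the treewidth.

2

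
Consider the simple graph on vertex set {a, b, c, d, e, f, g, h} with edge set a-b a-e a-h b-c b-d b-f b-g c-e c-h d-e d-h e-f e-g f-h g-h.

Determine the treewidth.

3

A width-3 tree decomposition is:
Bags: B1 = {b, c, e, h}  B2 = {b, e, f, h}  B3 = {a, b, e, h}  B4 = {b, d, e, h}  B5 = {b, e, g, h}
Tree: B1–B2, B2–B3, B3–B4, B4–B5
The largest bag has 4 vertices, giving width 3; this decomposition certifies tw(G) ≤ 3. For the lower bound: the 4 vertex sets {c,e}, {b,f}, {h}, {a} are disjoint, each induces a connected subgraph, and every pair is joined by at least one edge of G. Contracting each set to a single vertex therefore yields K_{4} as a minor, and since treewidth is minor-monotone, tw(G) ≥ tw(K_{4}) = 3. Combining the bounds, tw(G) = 3.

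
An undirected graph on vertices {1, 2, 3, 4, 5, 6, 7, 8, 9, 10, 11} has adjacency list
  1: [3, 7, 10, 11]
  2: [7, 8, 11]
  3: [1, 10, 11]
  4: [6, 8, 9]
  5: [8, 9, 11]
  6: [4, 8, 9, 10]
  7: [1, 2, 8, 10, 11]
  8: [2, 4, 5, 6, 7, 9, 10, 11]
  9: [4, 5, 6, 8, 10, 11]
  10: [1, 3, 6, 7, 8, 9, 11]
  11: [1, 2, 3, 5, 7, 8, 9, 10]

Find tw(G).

A width-3 tree decomposition is:
Bags: B1 = {8, 9, 10, 11}  B2 = {7, 8, 10, 11}  B3 = {2, 7, 8, 11}  B4 = {6, 8, 9, 10}  B5 = {1, 7, 10, 11}  B6 = {4, 6, 8, 9}  B7 = {1, 3, 10, 11}  B8 = {5, 8, 9, 11}
Tree: B1–B2, B2–B3, B1–B4, B2–B5, B4–B6, B5–B7, B1–B8
Each bag holds 4 vertices, so the decomposition has width 3, which upper-bounds the treewidth. On the other hand G contains the 4-clique {8, 9, 10, 11}. A clique must lie in a single bag of any decomposition, so no decomposition can have width below 3. Therefore the treewidth is 3.

3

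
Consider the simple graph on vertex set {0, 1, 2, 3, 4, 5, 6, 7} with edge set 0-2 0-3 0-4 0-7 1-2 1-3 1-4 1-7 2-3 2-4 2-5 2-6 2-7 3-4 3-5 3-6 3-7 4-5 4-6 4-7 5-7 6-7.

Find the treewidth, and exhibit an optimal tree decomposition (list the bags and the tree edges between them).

Treewidth 4.
Bags: B1 = {1, 2, 3, 4, 7}  B2 = {2, 3, 4, 6, 7}  B3 = {0, 2, 3, 4, 7}  B4 = {2, 3, 4, 5, 7}
Tree: B1–B2, B1–B3, B3–B4

Every bag has size at most 5, so the width is 5 − 1 = 4 and tw(G) ≤ 4. On the other hand G contains the 5-clique {0, 2, 3, 4, 7}. A clique must lie in a single bag of any decomposition, so no decomposition can have width below 4. Combining the bounds, tw(G) = 4.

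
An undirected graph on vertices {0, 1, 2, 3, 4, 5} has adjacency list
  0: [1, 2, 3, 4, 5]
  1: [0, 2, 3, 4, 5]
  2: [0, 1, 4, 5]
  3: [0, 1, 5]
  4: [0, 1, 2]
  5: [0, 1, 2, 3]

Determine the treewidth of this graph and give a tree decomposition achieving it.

Treewidth 3.
One optimal decomposition is:
Bags: B1 = {0, 1, 3, 5}  B2 = {0, 1, 2, 5}  B3 = {0, 1, 2, 4}
Tree: B1–B2, B2–B3

Each bag holds 4 vertices, so the decomposition has width 3, which upper-bounds the treewidth. Conversely, {0, 1, 2, 4} is a clique of size 4, and the vertices of any clique must share a bag in every tree decomposition; so some bag has ≥ 4 vertices and tw(G) ≥ 3. Therefore the treewidth is 3.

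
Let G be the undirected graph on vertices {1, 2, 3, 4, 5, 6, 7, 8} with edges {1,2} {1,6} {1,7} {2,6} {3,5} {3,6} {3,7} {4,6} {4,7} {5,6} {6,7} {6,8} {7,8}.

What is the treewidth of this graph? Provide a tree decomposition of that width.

Each bag holds 3 vertices, so the decomposition has width 2, which upper-bounds the treewidth. On the other hand G contains the 3-clique {1, 2, 6}. A clique must lie in a single bag of any decomposition, so no decomposition can have width below 2. Hence tw(G) = 2 exactly.

Treewidth 2.
Bags: B1 = {3, 6, 7}  B2 = {3, 5, 6}  B3 = {6, 7, 8}  B4 = {1, 6, 7}  B5 = {4, 6, 7}  B6 = {1, 2, 6}
Tree: B1–B2, B1–B3, B1–B4, B4–B5, B4–B6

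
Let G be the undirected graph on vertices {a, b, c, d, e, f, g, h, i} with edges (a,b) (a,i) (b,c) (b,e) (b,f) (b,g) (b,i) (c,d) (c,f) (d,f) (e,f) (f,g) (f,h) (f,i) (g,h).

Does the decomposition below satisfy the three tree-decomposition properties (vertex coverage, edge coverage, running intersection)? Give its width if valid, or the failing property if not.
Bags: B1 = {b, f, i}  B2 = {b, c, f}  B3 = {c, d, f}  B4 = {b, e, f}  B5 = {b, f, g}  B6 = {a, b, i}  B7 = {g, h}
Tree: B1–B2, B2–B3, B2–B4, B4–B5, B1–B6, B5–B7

No — edge (f,h) lies in no bag.

A tree decomposition must satisfy three properties: every vertex lies in some bag; for every edge, both endpoints lie together in some bag; and for every vertex, the bags containing it form a connected subtree. Here edge (f,h) lies in no bag, so the decomposition is invalid.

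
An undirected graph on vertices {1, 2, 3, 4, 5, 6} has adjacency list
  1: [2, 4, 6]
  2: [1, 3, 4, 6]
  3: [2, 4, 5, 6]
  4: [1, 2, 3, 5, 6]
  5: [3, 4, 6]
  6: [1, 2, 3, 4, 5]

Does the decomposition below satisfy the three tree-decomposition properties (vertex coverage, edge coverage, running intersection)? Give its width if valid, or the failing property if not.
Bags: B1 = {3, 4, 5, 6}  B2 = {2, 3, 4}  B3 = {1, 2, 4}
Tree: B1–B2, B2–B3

A tree decomposition must satisfy three properties: every vertex lies in some bag; for every edge, both endpoints lie together in some bag; and for every vertex, the bags containing it form a connected subtree. Here edge (6,2) lies in no bag, so the decomposition is invalid.

No — edge (6,2) lies in no bag.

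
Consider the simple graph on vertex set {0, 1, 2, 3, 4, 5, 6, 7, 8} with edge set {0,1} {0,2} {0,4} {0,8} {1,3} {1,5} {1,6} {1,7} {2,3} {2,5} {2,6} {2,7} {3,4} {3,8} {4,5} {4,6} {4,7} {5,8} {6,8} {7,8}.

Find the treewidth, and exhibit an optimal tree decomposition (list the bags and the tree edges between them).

The largest bag has 5 vertices, giving width 4; this decomposition certifies tw(G) ≤ 4. For the lower bound: the 5 vertex sets {4,6}, {0,8}, {1,5}, {2}, {3} are disjoint, each induces a connected subgraph, and every pair is joined by at least one edge of G. Contracting each set to a single vertex therefore yields K_{5} as a minor, and since treewidth is minor-monotone, tw(G) ≥ tw(K_{5}) = 4. Hence tw(G) = 4 exactly.

Treewidth 4.
One optimal decomposition is:
Bags: B1 = {1, 2, 4, 6, 8}  B2 = {0, 1, 2, 4, 8}  B3 = {1, 2, 4, 5, 8}  B4 = {1, 2, 3, 4, 8}  B5 = {1, 2, 4, 7, 8}
Tree: B1–B2, B2–B3, B3–B4, B4–B5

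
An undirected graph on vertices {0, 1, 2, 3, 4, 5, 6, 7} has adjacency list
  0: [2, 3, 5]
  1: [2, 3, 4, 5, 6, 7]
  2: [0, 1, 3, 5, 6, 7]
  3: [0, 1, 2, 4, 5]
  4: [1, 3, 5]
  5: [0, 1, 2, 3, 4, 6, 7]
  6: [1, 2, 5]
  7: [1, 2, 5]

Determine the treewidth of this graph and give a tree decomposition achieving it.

The largest bag has 4 vertices, giving width 3; this decomposition certifies tw(G) ≤ 3. For the lower bound, the 4 vertices {0, 2, 3, 5} are pairwise adjacent, and any tree decomposition puts a clique entirely inside one bag — forcing width ≥ 3. Hence tw(G) = 3 exactly.

Treewidth 3.
Bags: B1 = {1, 2, 3, 5}  B2 = {1, 2, 5, 6}  B3 = {1, 2, 5, 7}  B4 = {0, 2, 3, 5}  B5 = {1, 3, 4, 5}
Tree: B1–B2, B1–B3, B1–B4, B1–B5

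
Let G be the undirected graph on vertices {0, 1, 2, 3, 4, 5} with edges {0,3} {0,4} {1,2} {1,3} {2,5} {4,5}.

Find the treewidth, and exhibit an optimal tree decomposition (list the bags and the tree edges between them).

Each bag holds 3 vertices, so the decomposition has width 2, which upper-bounds the treewidth. For the lower bound, G contains the cycle 2–5–4–0–3–1–2, so G is not a forest; only forests have treewidth ≤ 1, hence tw(G) ≥ 2. Combining the bounds, tw(G) = 2.

Treewidth 2.
One optimal decomposition is:
Bags: B1 = {2, 4, 5}  B2 = {0, 2, 4}  B3 = {0, 2, 3}  B4 = {1, 2, 3}
Tree: B1–B2, B2–B3, B3–B4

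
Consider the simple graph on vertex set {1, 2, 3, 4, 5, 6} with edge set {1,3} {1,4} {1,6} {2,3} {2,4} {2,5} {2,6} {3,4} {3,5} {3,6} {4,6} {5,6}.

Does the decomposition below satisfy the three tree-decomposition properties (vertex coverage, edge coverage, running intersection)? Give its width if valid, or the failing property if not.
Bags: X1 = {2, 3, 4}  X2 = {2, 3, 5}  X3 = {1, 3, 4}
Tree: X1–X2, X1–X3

No — vertex 6 appears in no bag.

A tree decomposition must satisfy three properties: every vertex lies in some bag; for every edge, both endpoints lie together in some bag; and for every vertex, the bags containing it form a connected subtree. Here vertex 6 appears in no bag, so the decomposition is invalid.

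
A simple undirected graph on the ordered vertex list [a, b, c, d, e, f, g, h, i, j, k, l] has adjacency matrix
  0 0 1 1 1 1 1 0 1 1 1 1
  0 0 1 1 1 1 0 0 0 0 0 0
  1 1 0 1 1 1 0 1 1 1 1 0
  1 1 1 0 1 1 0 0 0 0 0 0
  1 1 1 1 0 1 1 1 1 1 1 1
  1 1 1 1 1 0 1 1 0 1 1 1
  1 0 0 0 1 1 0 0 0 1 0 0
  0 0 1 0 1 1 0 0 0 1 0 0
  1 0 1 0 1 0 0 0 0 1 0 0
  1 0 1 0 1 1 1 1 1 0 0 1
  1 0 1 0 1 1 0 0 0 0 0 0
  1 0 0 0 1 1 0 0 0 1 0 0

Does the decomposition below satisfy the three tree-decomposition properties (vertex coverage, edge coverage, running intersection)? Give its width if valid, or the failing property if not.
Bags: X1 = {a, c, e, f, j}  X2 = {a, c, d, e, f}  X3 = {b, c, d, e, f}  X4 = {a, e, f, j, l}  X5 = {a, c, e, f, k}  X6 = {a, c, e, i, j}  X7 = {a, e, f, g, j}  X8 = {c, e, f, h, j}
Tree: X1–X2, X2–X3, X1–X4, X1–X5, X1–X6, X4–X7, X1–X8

Checking the three conditions: (i) the bags cover all of {a, b, c, d, e, f, g, h, i, j, k, l}; (ii) for each edge, some bag contains both endpoints; (iii) the bags containing any fixed vertex form a subtree. All hold, so the decomposition is valid with width 5 − 1 = 4.

Yes; width 4.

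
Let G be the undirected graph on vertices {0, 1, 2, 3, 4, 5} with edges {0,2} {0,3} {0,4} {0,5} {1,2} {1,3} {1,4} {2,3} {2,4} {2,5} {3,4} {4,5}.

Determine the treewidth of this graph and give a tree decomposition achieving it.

Treewidth 3.
One such decomposition:
Bags: B1 = {1, 2, 3, 4}  B2 = {0, 2, 3, 4}  B3 = {0, 2, 4, 5}
Tree: B1–B2, B2–B3

Every bag has size at most 4, so the width is 4 − 1 = 3 and tw(G) ≤ 3. For the lower bound, the 4 vertices {0, 2, 3, 4} are pairwise adjacent, and any tree decomposition puts a clique entirely inside one bag — forcing width ≥ 3. Combining the bounds, tw(G) = 3.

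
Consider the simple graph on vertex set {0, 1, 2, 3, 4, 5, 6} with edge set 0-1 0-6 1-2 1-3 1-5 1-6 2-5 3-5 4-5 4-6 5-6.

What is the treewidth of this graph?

2

A width-2 tree decomposition is:
Bags: B1 = {1, 5, 6}  B2 = {0, 1, 6}  B3 = {1, 2, 5}  B4 = {4, 5, 6}  B5 = {1, 3, 5}
Tree: B1–B2, B1–B3, B1–B4, B3–B5
Each bag holds 3 vertices, so the decomposition has width 2, which upper-bounds the treewidth. For the lower bound, the 3 vertices {0, 1, 6} are pairwise adjacent, and any tree decomposition puts a clique entirely inside one bag — forcing width ≥ 2. Hence tw(G) = 2 exactly.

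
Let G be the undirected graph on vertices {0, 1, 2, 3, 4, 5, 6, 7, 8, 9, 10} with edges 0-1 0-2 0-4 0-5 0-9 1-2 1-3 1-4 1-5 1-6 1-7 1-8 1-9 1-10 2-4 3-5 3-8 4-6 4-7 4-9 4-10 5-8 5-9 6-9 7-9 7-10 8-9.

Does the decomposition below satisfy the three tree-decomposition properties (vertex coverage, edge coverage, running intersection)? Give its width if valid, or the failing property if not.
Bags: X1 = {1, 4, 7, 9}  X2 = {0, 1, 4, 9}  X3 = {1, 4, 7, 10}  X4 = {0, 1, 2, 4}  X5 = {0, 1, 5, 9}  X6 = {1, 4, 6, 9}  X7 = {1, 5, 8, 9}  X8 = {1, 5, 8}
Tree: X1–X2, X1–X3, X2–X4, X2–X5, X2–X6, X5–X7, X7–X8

No — vertex 3 appears in no bag.

A tree decomposition must satisfy three properties: every vertex lies in some bag; for every edge, both endpoints lie together in some bag; and for every vertex, the bags containing it form a connected subtree. Here vertex 3 appears in no bag, so the decomposition is invalid.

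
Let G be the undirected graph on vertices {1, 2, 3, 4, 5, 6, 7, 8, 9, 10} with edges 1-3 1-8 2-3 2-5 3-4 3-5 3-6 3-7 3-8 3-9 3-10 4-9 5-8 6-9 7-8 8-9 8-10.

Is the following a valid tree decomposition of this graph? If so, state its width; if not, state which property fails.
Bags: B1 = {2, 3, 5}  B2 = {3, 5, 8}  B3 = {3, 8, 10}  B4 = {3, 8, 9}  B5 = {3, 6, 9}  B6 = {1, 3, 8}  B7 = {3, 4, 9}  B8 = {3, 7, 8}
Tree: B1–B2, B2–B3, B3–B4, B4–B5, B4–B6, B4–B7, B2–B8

Yes; width 2.

Every vertex of G appears in some bag (union = {1, 2, 3, 4, 5, 6, 7, 8, 9, 10}); every edge is covered by a bag; and for each vertex v the set of bags containing v is connected in the bag tree. The decomposition is therefore valid. The largest bag has 3 vertices, so the width is 2.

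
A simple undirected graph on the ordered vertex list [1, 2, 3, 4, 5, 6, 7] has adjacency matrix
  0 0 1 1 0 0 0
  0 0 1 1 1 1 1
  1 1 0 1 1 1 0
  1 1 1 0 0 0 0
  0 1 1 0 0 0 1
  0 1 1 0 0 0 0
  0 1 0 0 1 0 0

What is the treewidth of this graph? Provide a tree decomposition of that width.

Each bag holds 3 vertices, so the decomposition has width 2, which upper-bounds the treewidth. On the other hand G contains the 3-clique {1, 3, 4}. A clique must lie in a single bag of any decomposition, so no decomposition can have width below 2. The upper and lower bounds meet at 2, so that is the treewidth.

Treewidth 2.
One such decomposition:
Bags: B1 = {2, 5, 7}  B2 = {2, 3, 5}  B3 = {2, 3, 4}  B4 = {1, 3, 4}  B5 = {2, 3, 6}
Tree: B1–B2, B2–B3, B3–B4, B3–B5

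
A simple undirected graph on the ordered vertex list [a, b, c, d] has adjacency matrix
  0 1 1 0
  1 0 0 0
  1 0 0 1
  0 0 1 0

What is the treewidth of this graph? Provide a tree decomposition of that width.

Every bag has size at most 2, so the width is 2 − 1 = 1 and tw(G) ≤ 1. Since G has at least one edge (e.g. a–b), it is not an edgeless graph, so tw(G) ≥ 1. The upper and lower bounds meet at 1, so that is the treewidth.

Treewidth 1.
Bags: B1 = {a, b}  B2 = {a, c}  B3 = {c, d}
Tree: B1–B2, B2–B3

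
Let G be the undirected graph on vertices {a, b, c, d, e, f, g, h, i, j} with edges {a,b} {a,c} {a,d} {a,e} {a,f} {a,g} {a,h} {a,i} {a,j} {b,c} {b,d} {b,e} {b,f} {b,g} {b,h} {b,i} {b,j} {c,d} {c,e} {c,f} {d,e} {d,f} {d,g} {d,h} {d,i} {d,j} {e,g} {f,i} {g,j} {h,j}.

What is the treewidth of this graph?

A width-4 tree decomposition is:
Bags: B1 = {a, b, c, d, f}  B2 = {a, b, d, f, i}  B3 = {a, b, c, d, e}  B4 = {a, b, d, e, g}  B5 = {a, b, d, g, j}  B6 = {a, b, d, h, j}
Tree: B1–B2, B1–B3, B3–B4, B4–B5, B5–B6
The largest bag has 5 vertices, giving width 4; this decomposition certifies tw(G) ≤ 4. On the other hand G contains the 5-clique {a, b, c, d, f}. A clique must lie in a single bag of any decomposition, so no decomposition can have width below 4. The upper and lower bounds meet at 4, so that is the treewidth.

4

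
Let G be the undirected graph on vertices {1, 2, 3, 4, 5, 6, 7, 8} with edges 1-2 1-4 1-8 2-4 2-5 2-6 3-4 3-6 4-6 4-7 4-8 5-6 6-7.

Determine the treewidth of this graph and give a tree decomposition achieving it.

The largest bag has 3 vertices, giving width 2; this decomposition certifies tw(G) ≤ 2. Conversely, {1, 4, 8} is a clique of size 3, and the vertices of any clique must share a bag in every tree decomposition; so some bag has ≥ 3 vertices and tw(G) ≥ 2. Therefore the treewidth is 2.

Treewidth 2.
One such decomposition:
Bags: B1 = {2, 4, 6}  B2 = {2, 5, 6}  B3 = {4, 6, 7}  B4 = {1, 2, 4}  B5 = {1, 4, 8}  B6 = {3, 4, 6}
Tree: B1–B2, B1–B3, B1–B4, B4–B5, B1–B6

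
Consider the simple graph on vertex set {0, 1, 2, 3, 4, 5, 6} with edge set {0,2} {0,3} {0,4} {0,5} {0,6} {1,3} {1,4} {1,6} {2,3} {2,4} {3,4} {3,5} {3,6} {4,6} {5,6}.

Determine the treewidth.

A width-3 tree decomposition is:
Bags: B1 = {0, 3, 5, 6}  B2 = {0, 3, 4, 6}  B3 = {0, 2, 3, 4}  B4 = {1, 3, 4, 6}
Tree: B1–B2, B2–B3, B2–B4
The largest bag has 4 vertices, giving width 3; this decomposition certifies tw(G) ≤ 3. For the lower bound, the 4 vertices {0, 2, 3, 4} are pairwise adjacent, and any tree decomposition puts a clique entirely inside one bag — forcing width ≥ 3. Combining the bounds, tw(G) = 3.

3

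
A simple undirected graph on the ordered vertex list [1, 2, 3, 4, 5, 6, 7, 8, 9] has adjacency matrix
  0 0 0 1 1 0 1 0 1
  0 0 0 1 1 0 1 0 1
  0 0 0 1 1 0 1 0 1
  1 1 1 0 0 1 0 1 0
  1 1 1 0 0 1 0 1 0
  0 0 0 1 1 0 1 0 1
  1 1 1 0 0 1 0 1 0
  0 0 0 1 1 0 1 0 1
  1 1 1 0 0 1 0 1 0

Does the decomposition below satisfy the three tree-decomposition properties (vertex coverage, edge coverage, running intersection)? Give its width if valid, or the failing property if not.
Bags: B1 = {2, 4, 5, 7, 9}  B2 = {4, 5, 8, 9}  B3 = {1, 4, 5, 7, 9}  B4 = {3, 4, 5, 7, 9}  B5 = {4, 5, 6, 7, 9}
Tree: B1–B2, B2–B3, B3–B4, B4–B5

No — edge (7,8) lies in no bag.

A tree decomposition must satisfy three properties: every vertex lies in some bag; for every edge, both endpoints lie together in some bag; and for every vertex, the bags containing it form a connected subtree. Here edge (7,8) lies in no bag, so the decomposition is invalid.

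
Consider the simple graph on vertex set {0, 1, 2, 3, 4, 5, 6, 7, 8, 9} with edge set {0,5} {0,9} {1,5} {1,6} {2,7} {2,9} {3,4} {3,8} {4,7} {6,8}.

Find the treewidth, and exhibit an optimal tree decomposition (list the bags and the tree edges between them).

The largest bag has 3 vertices, giving width 2; this decomposition certifies tw(G) ≤ 2. The edges 3–4–7–2–9–0–5–1–6–8–3 form a cycle, so G is not a tree and its treewidth is at least 2. The upper and lower bounds meet at 2, so that is the treewidth.

Treewidth 2.
Bags: B1 = {3, 4, 7}  B2 = {2, 3, 7}  B3 = {2, 3, 9}  B4 = {0, 3, 9}  B5 = {0, 3, 5}  B6 = {1, 3, 5}  B7 = {1, 3, 6}  B8 = {3, 6, 8}
Tree: B1–B2, B2–B3, B3–B4, B4–B5, B5–B6, B6–B7, B7–B8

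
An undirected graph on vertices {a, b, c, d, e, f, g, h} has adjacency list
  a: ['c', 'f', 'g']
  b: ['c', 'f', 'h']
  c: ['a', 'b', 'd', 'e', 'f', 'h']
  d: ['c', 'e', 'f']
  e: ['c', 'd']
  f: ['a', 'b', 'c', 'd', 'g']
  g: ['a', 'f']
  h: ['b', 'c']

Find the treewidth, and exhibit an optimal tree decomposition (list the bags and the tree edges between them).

Treewidth 2.
Bags: B1 = {a, c, f}  B2 = {a, f, g}  B3 = {b, c, f}  B4 = {c, d, f}  B5 = {c, d, e}  B6 = {b, c, h}
Tree: B1–B2, B1–B3, B1–B4, B4–B5, B3–B6

Each bag holds 3 vertices, so the decomposition has width 2, which upper-bounds the treewidth. Conversely, {a, f, g} is a clique of size 3, and the vertices of any clique must share a bag in every tree decomposition; so some bag has ≥ 3 vertices and tw(G) ≥ 2. Hence tw(G) = 2 exactly.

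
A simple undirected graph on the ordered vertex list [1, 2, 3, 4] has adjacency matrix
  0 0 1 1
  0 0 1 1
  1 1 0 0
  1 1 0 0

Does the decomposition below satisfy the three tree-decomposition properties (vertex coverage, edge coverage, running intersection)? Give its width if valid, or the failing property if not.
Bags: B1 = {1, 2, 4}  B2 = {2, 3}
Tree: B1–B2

No — edge (1,3) lies in no bag.

A tree decomposition must satisfy three properties: every vertex lies in some bag; for every edge, both endpoints lie together in some bag; and for every vertex, the bags containing it form a connected subtree. Here edge (1,3) lies in no bag, so the decomposition is invalid.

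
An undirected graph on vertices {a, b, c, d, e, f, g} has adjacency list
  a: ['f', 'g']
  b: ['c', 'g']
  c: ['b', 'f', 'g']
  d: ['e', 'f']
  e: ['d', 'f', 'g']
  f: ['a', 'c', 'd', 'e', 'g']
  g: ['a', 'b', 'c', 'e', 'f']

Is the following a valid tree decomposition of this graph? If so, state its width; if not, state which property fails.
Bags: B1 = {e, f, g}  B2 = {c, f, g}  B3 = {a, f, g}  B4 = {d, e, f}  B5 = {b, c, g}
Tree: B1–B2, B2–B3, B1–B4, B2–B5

Yes; width 2.

Vertex coverage: the bags together contain {a, b, c, d, e, f, g}, the full vertex set. Edge coverage: each edge of G has both endpoints in at least one bag. Running intersection: for every vertex, the bags containing it form a connected subtree. All three properties hold, so this is a valid tree decomposition of width max|bag| − 1 = 2, and hence tw(G) ≤ 2.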